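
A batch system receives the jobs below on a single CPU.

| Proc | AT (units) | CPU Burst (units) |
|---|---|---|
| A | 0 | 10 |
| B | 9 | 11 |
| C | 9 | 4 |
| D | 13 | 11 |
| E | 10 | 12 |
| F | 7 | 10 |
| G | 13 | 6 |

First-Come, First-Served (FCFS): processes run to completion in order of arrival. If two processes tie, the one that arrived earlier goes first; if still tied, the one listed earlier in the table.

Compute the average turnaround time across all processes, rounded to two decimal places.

29.14

Timeline: | A 0-10 | F 10-20 | B 20-31 | C 31-35 | E 35-47 | D 47-58 | G 58-64 |
Completion: A=10  B=31  C=35  D=58  E=47  F=20  G=64
Turnaround times: A=10, B=22, C=26, D=45, E=37, F=13, G=51
Average turnaround = (10+22+26+45+37+13+51) / 7 = 204/7 = 29.14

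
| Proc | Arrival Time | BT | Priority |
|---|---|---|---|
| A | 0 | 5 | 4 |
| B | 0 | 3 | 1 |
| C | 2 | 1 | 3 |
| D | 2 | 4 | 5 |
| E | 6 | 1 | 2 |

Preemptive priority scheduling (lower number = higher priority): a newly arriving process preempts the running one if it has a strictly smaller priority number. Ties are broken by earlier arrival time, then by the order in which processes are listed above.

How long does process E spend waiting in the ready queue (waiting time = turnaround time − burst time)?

0

Gantt: | B 0-3 | C 3-4 | A 4-6 | E 6-7 | A 7-10 | D 10-14 |
Completion: A=10  B=3  C=4  D=14  E=7
Turnaround (C−A): A=10  B=3  C=2  D=12  E=1
Waiting(E) = turnaround − burst = 1 − 1 = 0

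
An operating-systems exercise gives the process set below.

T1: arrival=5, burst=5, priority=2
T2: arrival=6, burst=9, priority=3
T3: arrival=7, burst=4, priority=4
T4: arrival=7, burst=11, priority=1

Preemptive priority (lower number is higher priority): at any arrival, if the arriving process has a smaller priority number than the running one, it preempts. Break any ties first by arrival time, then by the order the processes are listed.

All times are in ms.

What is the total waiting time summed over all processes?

49

Timeline: | idle 0-5 | T1 5-7 | T4 7-18 | T1 18-21 | T2 21-30 | T3 30-34 |
Completion: T1=21  T2=30  T3=34  T4=18
Turnaround (C−A): T1=16  T2=24  T3=27  T4=11
Waiting = turnaround − burst: T1=11, T2=15, T3=23, T4=0
Total waiting = 11 + 15 + 23 + 0 = 49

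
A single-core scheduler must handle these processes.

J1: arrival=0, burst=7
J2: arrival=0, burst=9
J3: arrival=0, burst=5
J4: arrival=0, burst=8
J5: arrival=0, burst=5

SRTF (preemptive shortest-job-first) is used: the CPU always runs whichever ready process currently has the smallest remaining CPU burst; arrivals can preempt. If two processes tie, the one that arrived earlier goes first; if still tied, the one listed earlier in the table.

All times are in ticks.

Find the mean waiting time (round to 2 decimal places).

11.40

Schedule: | J3 0-5 | J5 5-10 | J1 10-17 | J4 17-25 | J2 25-34 |
Completion: J1=17  J2=34  J3=5  J4=25  J5=10
Waiting times: J1=10, J2=25, J3=0, J4=17, J5=5
Average waiting = (10+25+0+17+5) / 5 = 57/5 = 11.40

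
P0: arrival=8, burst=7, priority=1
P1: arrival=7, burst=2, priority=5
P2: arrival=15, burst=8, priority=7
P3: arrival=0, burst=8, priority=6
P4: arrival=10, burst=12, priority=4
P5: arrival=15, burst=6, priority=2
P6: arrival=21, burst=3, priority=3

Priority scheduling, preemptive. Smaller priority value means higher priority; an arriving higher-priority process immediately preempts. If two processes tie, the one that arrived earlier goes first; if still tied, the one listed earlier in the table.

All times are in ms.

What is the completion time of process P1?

Gantt: | P3 0-7 | P1 7-8 | P0 8-15 | P5 15-21 | P6 21-24 | P4 24-36 | P1 36-37 | P3 37-38 | P2 38-46 |
Completion: P0=15  P1=37  P2=46  P3=38  P4=36  P5=21  P6=24
Turnaround (C−A): P0=7  P1=30  P2=31  P3=38  P4=26  P5=6  P6=3

37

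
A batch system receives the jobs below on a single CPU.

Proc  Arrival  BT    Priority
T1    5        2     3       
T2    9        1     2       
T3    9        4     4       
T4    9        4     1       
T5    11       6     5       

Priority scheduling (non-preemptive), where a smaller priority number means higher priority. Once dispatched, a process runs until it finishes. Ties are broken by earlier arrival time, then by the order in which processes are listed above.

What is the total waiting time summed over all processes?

Timeline: | idle 0-5 | T1 5-7 | idle 7-9 | T4 9-13 | T2 13-14 | T3 14-18 | T5 18-24 |
Completion: T1=7  T2=14  T3=18  T4=13  T5=24
Turnaround (C−A): T1=2  T2=5  T3=9  T4=4  T5=13
Waiting = turnaround − burst: T1=0, T2=4, T3=5, T4=0, T5=7
Total waiting = 0 + 4 + 5 + 0 + 7 = 16

16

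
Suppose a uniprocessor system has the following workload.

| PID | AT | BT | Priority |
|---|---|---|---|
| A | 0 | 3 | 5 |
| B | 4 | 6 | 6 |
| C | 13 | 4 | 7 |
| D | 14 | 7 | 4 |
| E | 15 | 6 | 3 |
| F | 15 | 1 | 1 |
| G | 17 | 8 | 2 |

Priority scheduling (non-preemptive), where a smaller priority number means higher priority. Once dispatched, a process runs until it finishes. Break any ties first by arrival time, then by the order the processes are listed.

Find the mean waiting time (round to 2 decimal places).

Schedule: | A 0-3 | idle 3-4 | B 4-10 | idle 10-13 | C 13-17 | F 17-18 | G 18-26 | E 26-32 | D 32-39 |
Completion: A=3  B=10  C=17  D=39  E=32  F=18  G=26
Turnaround (C−A): A=3  B=6  C=4  D=25  E=17  F=3  G=9
Waiting times: A=0, B=0, C=0, D=18, E=11, F=2, G=1
Average waiting = (0+0+0+18+11+2+1) / 7 = 32/7 = 4.57

4.57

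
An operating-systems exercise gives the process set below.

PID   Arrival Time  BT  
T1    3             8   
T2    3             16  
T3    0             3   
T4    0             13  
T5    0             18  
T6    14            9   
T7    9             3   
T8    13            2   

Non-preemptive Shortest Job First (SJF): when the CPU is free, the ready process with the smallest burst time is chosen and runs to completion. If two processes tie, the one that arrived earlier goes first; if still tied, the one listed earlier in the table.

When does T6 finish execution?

Gantt: | T3 0-3 | T1 3-11 | T7 11-14 | T8 14-16 | T6 16-25 | T4 25-38 | T2 38-54 | T5 54-72 |
Completion: T1=11  T2=54  T3=3  T4=38  T5=72  T6=25  T7=14  T8=16

25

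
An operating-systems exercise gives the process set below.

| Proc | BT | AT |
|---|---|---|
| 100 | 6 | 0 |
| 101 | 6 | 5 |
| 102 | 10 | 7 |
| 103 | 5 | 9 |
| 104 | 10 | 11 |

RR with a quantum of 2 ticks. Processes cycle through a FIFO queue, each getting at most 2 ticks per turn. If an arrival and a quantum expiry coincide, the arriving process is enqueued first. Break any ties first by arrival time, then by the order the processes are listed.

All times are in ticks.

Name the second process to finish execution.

101

Gantt: | 100 0-6 | 101 6-8 | 102 8-10 | 101 10-12 | 103 12-14 | 102 14-16 | 104 16-18 | 101 18-20 | 103 20-22 | 102 22-24 | 104 24-26 | 103 26-27 | 102 27-29 | 104 29-31 | 102 31-33 | 104 33-37 |
Completion: 100=6  101=20  102=33  103=27  104=37
Finish order: 100 → 101 → 103 → 102 → 104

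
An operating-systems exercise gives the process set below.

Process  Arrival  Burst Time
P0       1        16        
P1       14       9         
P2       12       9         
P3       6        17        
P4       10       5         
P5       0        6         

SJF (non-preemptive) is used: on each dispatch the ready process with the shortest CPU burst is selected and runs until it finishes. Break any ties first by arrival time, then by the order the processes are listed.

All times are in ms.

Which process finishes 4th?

P2

Schedule: | P5 0-6 | P0 6-22 | P4 22-27 | P2 27-36 | P1 36-45 | P3 45-62 |
Completion: P0=22  P1=45  P2=36  P3=62  P4=27  P5=6
Turnaround (C−A): P0=21  P1=31  P2=24  P3=56  P4=17  P5=6
Finish order: P5 → P0 → P4 → P2 → P1 → P3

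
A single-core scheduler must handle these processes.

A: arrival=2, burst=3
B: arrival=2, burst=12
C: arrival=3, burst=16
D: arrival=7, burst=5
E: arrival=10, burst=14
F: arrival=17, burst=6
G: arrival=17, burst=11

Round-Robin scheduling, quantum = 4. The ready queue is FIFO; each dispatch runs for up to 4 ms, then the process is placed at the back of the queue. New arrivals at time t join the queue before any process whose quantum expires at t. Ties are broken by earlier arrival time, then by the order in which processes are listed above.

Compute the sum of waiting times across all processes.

Gantt: | idle 0-2 | A 2-5 | B 5-9 | C 9-13 | D 13-17 | B 17-21 | E 21-25 | C 25-29 | F 29-33 | G 33-37 | D 37-38 | B 38-42 | E 42-46 | C 46-50 | F 50-52 | G 52-56 | E 56-60 | C 60-64 | G 64-67 | E 67-69 |
Completion: A=5  B=42  C=64  D=38  E=69  F=52  G=67
Turnaround (C−A): A=3  B=40  C=61  D=31  E=59  F=35  G=50
Waiting = turnaround − burst: A=0, B=28, C=45, D=26, E=45, F=29, G=39
Total waiting = 0 + 28 + 45 + 26 + 45 + 29 + 39 = 212

212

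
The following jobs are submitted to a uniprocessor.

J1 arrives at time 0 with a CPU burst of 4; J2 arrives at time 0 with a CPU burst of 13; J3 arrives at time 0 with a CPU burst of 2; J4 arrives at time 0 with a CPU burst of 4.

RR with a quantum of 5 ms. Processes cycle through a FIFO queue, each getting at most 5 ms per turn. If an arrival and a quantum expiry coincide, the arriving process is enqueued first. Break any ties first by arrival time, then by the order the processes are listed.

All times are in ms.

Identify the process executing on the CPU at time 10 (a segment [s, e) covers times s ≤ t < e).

Gantt: | J1 0-4 | J2 4-9 | J3 9-11 | J4 11-15 | J2 15-23 |
Completion: J1=4  J2=23  J3=11  J4=15
Turnaround (C−A): J1=4  J2=23  J3=11  J4=15

J3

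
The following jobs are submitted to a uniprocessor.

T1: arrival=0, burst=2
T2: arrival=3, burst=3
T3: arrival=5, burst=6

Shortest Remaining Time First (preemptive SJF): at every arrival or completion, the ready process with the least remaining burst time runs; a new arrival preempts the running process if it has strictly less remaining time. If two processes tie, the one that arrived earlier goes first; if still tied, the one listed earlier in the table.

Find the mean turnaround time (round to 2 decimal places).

Timeline: | T1 0-2 | idle 2-3 | T2 3-6 | T3 6-12 |
Completion: T1=2  T2=6  T3=12
Turnaround (C−A): T1=2  T2=3  T3=7
Turnaround times: T1=2, T2=3, T3=7
Average turnaround = (2+3+7) / 3 = 12/3 = 4.00

4.00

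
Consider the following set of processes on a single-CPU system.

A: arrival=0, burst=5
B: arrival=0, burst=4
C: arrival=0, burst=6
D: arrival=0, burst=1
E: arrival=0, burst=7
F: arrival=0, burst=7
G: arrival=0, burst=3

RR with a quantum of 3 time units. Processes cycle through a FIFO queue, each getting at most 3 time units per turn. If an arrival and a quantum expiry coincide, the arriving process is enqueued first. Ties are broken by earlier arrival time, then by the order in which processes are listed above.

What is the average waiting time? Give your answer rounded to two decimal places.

18.43

Timeline: | A 0-3 | B 3-6 | C 6-9 | D 9-10 | E 10-13 | F 13-16 | G 16-19 | A 19-21 | B 21-22 | C 22-25 | E 25-28 | F 28-31 | E 31-32 | F 32-33 |
Completion: A=21  B=22  C=25  D=10  E=32  F=33  G=19
Turnaround (C−A): A=21  B=22  C=25  D=10  E=32  F=33  G=19
Waiting times: A=16, B=18, C=19, D=9, E=25, F=26, G=16
Average waiting = (16+18+19+9+25+26+16) / 7 = 129/7 = 18.43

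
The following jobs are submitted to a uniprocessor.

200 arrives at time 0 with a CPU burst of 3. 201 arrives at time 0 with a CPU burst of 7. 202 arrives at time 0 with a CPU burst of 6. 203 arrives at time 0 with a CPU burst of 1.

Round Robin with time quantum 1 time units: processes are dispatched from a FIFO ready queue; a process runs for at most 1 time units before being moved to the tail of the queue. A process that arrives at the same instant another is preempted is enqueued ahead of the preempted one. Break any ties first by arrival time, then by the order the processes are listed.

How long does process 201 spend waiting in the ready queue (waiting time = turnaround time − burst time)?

10

Schedule: | 200 0-1 | 201 1-2 | 202 2-3 | 203 3-4 | 200 4-5 | 201 5-6 | 202 6-7 | 200 7-8 | 201 8-9 | 202 9-10 | 201 10-11 | 202 11-12 | 201 12-13 | 202 13-14 | 201 14-15 | 202 15-16 | 201 16-17 |
Completion: 200=8  201=17  202=16  203=4
Turnaround (C−A): 200=8  201=17  202=16  203=4
Waiting(201) = turnaround − burst = 17 − 7 = 10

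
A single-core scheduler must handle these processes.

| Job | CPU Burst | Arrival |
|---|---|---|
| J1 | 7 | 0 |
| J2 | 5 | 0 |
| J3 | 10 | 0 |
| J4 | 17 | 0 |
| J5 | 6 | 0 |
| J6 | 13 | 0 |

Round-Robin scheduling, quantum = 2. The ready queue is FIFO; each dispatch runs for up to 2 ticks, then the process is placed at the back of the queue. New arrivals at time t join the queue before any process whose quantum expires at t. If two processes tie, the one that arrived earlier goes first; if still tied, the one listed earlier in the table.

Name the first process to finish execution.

Gantt: | J1 0-2 | J2 2-4 | J3 4-6 | J4 6-8 | J5 8-10 | J6 10-12 | J1 12-14 | J2 14-16 | J3 16-18 | J4 18-20 | J5 20-22 | J6 22-24 | J1 24-26 | J2 26-27 | J3 27-29 | J4 29-31 | J5 31-33 | J6 33-35 | J1 35-36 | J3 36-38 | J4 38-40 | J6 40-42 | J3 42-44 | J4 44-46 | J6 46-48 | J4 48-50 | J6 50-52 | J4 52-54 | J6 54-55 | J4 55-58 |
Completion: J1=36  J2=27  J3=44  J4=58  J5=33  J6=55
Turnaround (C−A): J1=36  J2=27  J3=44  J4=58  J5=33  J6=55
Finish order: J2 → J5 → J1 → J3 → J6 → J4

J2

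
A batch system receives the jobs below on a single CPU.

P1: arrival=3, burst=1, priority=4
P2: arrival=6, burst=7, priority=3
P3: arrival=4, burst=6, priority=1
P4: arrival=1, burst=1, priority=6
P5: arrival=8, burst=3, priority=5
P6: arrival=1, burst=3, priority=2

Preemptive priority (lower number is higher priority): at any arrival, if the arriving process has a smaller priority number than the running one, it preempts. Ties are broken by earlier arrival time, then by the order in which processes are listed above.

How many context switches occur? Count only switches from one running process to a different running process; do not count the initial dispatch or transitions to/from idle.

Schedule: | idle 0-1 | P6 1-4 | P3 4-10 | P2 10-17 | P1 17-18 | P5 18-21 | P4 21-22 |
Completion: P1=18  P2=17  P3=10  P4=22  P5=21  P6=4
Turnaround (C−A): P1=15  P2=11  P3=6  P4=21  P5=13  P6=3

5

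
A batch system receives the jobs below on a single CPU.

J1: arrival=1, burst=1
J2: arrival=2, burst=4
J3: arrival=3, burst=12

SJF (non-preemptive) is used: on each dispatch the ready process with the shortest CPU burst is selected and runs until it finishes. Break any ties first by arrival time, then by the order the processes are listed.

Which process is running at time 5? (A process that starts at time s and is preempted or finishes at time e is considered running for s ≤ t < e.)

J2

Schedule: | idle 0-1 | J1 1-2 | J2 2-6 | J3 6-18 |
Completion: J1=2  J2=6  J3=18
Turnaround (C−A): J1=1  J2=4  J3=15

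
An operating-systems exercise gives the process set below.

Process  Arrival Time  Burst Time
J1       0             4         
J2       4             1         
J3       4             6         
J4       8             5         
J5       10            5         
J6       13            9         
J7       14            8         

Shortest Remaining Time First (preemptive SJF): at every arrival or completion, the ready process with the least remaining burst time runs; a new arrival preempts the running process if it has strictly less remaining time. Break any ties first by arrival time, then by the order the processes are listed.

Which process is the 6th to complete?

J7

Timeline: | J1 0-4 | J2 4-5 | J3 5-11 | J4 11-16 | J5 16-21 | J7 21-29 | J6 29-38 |
Completion: J1=4  J2=5  J3=11  J4=16  J5=21  J6=38  J7=29
Turnaround (C−A): J1=4  J2=1  J3=7  J4=8  J5=11  J6=25  J7=15
Finish order: J1 → J2 → J3 → J4 → J5 → J7 → J6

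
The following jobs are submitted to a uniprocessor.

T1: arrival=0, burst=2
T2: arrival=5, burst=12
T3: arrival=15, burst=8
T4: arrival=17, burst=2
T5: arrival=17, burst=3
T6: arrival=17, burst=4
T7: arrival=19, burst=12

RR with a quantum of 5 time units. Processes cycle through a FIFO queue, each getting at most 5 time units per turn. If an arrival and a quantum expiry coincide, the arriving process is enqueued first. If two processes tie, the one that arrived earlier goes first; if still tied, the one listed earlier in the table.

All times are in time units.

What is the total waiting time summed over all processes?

Timeline: | T1 0-2 | idle 2-5 | T2 5-15 | T3 15-20 | T2 20-22 | T4 22-24 | T5 24-27 | T6 27-31 | T7 31-36 | T3 36-39 | T7 39-46 |
Completion: T1=2  T2=22  T3=39  T4=24  T5=27  T6=31  T7=46
Waiting = turnaround − burst: T1=0, T2=5, T3=16, T4=5, T5=7, T6=10, T7=15
Total waiting = 0 + 5 + 16 + 5 + 7 + 10 + 15 = 58

58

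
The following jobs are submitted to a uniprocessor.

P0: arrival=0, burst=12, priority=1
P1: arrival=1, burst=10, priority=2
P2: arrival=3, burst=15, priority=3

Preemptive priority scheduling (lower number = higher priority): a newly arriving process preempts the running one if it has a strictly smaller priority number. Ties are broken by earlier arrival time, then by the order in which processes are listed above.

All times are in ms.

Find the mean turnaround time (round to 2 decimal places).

Timeline: | P0 0-12 | P1 12-22 | P2 22-37 |
Completion: P0=12  P1=22  P2=37
Turnaround times: P0=12, P1=21, P2=34
Average turnaround = (12+21+34) / 3 = 67/3 = 22.33

22.33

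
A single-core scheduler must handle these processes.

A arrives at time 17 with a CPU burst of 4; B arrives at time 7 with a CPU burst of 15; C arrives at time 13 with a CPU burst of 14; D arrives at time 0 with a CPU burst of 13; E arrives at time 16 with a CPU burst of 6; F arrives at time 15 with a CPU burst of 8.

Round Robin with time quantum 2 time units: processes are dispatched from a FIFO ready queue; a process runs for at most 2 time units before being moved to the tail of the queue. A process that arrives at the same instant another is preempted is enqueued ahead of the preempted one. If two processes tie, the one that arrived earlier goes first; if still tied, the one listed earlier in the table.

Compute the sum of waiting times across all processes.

Timeline: | D 0-8 | B 8-10 | D 10-12 | B 12-14 | D 14-16 | C 16-18 | B 18-20 | F 20-22 | E 22-24 | D 24-25 | A 25-27 | C 27-29 | B 29-31 | F 31-33 | E 33-35 | A 35-37 | C 37-39 | B 39-41 | F 41-43 | E 43-45 | C 45-47 | B 47-49 | F 49-51 | C 51-53 | B 53-55 | C 55-57 | B 57-58 | C 58-60 |
Completion: A=37  B=58  C=60  D=25  E=45  F=51
Turnaround (C−A): A=20  B=51  C=47  D=25  E=29  F=36
Waiting = turnaround − burst: A=16, B=36, C=33, D=12, E=23, F=28
Total waiting = 16 + 36 + 33 + 12 + 23 + 28 = 148

148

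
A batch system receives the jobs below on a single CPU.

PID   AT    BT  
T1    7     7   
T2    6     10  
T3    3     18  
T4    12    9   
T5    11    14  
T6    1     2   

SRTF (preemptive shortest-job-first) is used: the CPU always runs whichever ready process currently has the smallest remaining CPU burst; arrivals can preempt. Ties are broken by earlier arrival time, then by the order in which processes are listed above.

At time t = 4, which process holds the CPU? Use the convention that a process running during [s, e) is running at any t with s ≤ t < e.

T3

Timeline: | idle 0-1 | T6 1-3 | T3 3-6 | T2 6-7 | T1 7-14 | T2 14-23 | T4 23-32 | T5 32-46 | T3 46-61 |
Completion: T1=14  T2=23  T3=61  T4=32  T5=46  T6=3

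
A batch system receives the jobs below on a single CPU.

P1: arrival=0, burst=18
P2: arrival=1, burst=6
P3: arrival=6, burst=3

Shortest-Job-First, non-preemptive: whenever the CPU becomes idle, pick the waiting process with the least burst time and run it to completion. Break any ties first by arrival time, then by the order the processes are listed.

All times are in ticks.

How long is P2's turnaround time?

26

Timeline: | P1 0-18 | P3 18-21 | P2 21-27 |
Completion: P1=18  P2=27  P3=21
Turnaround(P2) = completion − arrival = 27 − 1 = 26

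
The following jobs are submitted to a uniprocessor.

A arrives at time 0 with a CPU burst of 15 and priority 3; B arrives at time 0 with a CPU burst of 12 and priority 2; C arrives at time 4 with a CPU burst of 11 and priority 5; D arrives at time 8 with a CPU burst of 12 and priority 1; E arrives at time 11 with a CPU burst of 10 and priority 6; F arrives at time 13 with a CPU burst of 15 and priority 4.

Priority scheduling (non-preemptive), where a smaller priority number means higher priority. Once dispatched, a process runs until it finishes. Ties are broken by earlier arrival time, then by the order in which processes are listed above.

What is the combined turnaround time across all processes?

Gantt: | B 0-12 | D 12-24 | A 24-39 | F 39-54 | C 54-65 | E 65-75 |
Completion: A=39  B=12  C=65  D=24  E=75  F=54
Turnaround (C−A): A=39  B=12  C=61  D=16  E=64  F=41
Turnaround = completion − arrival: A=39, B=12, C=61, D=16, E=64, F=41
Total turnaround = 39 + 12 + 61 + 16 + 64 + 41 = 233

233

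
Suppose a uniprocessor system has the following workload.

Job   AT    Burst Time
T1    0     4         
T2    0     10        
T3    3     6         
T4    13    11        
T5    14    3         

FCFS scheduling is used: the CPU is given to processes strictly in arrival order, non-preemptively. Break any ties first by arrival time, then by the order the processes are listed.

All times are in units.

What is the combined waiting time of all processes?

39

Timeline: | T1 0-4 | T2 4-14 | T3 14-20 | T4 20-31 | T5 31-34 |
Completion: T1=4  T2=14  T3=20  T4=31  T5=34
Waiting = turnaround − burst: T1=0, T2=4, T3=11, T4=7, T5=17
Total waiting = 0 + 4 + 11 + 7 + 17 = 39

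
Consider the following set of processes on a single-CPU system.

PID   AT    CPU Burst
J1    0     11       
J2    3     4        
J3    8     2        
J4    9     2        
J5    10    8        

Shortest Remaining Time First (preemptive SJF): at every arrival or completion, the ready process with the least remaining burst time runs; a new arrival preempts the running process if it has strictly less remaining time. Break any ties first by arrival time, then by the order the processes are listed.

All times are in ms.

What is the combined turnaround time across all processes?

45

Timeline: | J1 0-3 | J2 3-7 | J1 7-8 | J3 8-10 | J4 10-12 | J1 12-19 | J5 19-27 |
Completion: J1=19  J2=7  J3=10  J4=12  J5=27
Turnaround (C−A): J1=19  J2=4  J3=2  J4=3  J5=17
Turnaround = completion − arrival: J1=19, J2=4, J3=2, J4=3, J5=17
Total turnaround = 19 + 4 + 2 + 3 + 17 = 45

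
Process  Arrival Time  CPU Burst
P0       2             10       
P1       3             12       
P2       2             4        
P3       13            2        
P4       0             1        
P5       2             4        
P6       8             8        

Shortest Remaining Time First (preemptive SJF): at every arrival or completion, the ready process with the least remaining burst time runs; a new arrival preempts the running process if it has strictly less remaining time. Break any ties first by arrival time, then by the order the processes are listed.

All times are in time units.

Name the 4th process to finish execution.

Gantt: | P4 0-1 | idle 1-2 | P2 2-6 | P5 6-10 | P6 10-13 | P3 13-15 | P6 15-20 | P0 20-30 | P1 30-42 |
Completion: P0=30  P1=42  P2=6  P3=15  P4=1  P5=10  P6=20
Turnaround (C−A): P0=28  P1=39  P2=4  P3=2  P4=1  P5=8  P6=12
Finish order: P4 → P2 → P5 → P3 → P6 → P0 → P1

P3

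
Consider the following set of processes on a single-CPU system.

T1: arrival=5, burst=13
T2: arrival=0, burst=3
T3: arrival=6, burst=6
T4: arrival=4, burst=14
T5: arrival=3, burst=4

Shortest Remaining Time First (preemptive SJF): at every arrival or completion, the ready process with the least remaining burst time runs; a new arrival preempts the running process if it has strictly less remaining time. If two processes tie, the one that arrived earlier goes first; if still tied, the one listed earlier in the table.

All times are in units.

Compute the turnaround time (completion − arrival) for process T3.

7

Timeline: | T2 0-3 | T5 3-7 | T3 7-13 | T1 13-26 | T4 26-40 |
Completion: T1=26  T2=3  T3=13  T4=40  T5=7
Turnaround(T3) = completion − arrival = 13 − 6 = 7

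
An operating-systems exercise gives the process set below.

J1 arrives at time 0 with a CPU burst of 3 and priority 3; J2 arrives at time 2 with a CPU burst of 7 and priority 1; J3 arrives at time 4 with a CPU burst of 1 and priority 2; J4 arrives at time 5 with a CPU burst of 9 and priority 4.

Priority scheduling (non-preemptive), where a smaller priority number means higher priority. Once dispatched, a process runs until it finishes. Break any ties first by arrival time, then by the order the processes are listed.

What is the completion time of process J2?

Gantt: | J1 0-3 | J2 3-10 | J3 10-11 | J4 11-20 |
Completion: J1=3  J2=10  J3=11  J4=20

10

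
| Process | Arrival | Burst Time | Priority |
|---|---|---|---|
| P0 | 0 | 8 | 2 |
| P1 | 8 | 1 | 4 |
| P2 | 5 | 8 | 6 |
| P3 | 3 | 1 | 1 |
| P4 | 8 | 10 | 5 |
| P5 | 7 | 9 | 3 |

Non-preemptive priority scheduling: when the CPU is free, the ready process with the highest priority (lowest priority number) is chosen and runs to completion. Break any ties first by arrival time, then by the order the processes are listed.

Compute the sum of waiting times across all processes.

Schedule: | P0 0-8 | P3 8-9 | P5 9-18 | P1 18-19 | P4 19-29 | P2 29-37 |
Completion: P0=8  P1=19  P2=37  P3=9  P4=29  P5=18
Turnaround (C−A): P0=8  P1=11  P2=32  P3=6  P4=21  P5=11
Waiting = turnaround − burst: P0=0, P1=10, P2=24, P3=5, P4=11, P5=2
Total waiting = 0 + 10 + 24 + 5 + 11 + 2 = 52

52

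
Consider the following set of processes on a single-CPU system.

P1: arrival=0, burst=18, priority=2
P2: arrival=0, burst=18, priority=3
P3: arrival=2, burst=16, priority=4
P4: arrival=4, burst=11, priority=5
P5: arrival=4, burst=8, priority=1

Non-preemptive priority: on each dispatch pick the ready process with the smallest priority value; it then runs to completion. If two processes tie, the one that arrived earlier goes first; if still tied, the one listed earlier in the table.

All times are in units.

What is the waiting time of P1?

0

Timeline: | P1 0-18 | P5 18-26 | P2 26-44 | P3 44-60 | P4 60-71 |
Completion: P1=18  P2=44  P3=60  P4=71  P5=26
Turnaround (C−A): P1=18  P2=44  P3=58  P4=67  P5=22
Waiting(P1) = turnaround − burst = 18 − 18 = 0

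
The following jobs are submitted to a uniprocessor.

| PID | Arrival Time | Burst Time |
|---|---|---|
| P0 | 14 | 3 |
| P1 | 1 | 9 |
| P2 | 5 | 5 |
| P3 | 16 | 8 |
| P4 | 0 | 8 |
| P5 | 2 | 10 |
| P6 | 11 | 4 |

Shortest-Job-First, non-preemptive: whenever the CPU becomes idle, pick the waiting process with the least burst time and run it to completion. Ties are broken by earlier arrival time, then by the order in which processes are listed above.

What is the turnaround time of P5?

Gantt: | P4 0-8 | P2 8-13 | P6 13-17 | P0 17-20 | P3 20-28 | P1 28-37 | P5 37-47 |
Completion: P0=20  P1=37  P2=13  P3=28  P4=8  P5=47  P6=17
Turnaround(P5) = completion − arrival = 47 − 2 = 45

45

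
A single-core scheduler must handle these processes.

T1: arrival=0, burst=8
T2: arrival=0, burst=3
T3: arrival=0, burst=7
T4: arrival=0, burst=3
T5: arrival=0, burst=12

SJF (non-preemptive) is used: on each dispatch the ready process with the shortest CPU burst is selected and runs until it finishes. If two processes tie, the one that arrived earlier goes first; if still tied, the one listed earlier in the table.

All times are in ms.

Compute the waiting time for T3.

6

Timeline: | T2 0-3 | T4 3-6 | T3 6-13 | T1 13-21 | T5 21-33 |
Completion: T1=21  T2=3  T3=13  T4=6  T5=33
Turnaround (C−A): T1=21  T2=3  T3=13  T4=6  T5=33
Waiting(T3) = turnaround − burst = 13 − 7 = 6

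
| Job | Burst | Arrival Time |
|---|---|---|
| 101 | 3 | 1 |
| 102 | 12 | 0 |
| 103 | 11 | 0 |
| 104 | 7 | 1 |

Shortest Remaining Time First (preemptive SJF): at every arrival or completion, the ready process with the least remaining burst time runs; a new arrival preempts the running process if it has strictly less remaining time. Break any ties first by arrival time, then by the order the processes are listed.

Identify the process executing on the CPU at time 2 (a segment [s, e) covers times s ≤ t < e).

101

Schedule: | 103 0-1 | 101 1-4 | 104 4-11 | 103 11-21 | 102 21-33 |
Completion: 101=4  102=33  103=21  104=11
Turnaround (C−A): 101=3  102=33  103=21  104=10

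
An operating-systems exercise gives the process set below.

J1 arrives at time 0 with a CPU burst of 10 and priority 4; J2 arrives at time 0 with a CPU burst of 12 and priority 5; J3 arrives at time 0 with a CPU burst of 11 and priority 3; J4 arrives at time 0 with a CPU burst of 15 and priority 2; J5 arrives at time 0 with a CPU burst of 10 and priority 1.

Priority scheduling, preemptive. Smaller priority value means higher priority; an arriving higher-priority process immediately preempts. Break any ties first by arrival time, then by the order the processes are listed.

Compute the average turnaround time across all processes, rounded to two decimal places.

Timeline: | J5 0-10 | J4 10-25 | J3 25-36 | J1 36-46 | J2 46-58 |
Completion: J1=46  J2=58  J3=36  J4=25  J5=10
Turnaround times: J1=46, J2=58, J3=36, J4=25, J5=10
Average turnaround = (46+58+36+25+10) / 5 = 175/5 = 35.00

35.00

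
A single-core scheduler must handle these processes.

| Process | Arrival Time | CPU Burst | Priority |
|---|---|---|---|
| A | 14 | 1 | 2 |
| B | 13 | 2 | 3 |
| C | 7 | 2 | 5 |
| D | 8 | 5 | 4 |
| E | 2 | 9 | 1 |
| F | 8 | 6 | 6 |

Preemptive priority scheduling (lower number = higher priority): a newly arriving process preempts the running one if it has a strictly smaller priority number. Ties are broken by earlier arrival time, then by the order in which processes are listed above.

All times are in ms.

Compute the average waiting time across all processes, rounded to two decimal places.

5.33

Timeline: | idle 0-2 | E 2-11 | D 11-13 | B 13-14 | A 14-15 | B 15-16 | D 16-19 | C 19-21 | F 21-27 |
Completion: A=15  B=16  C=21  D=19  E=11  F=27
Turnaround (C−A): A=1  B=3  C=14  D=11  E=9  F=19
Waiting times: A=0, B=1, C=12, D=6, E=0, F=13
Average waiting = (0+1+12+6+0+13) / 6 = 32/6 = 5.33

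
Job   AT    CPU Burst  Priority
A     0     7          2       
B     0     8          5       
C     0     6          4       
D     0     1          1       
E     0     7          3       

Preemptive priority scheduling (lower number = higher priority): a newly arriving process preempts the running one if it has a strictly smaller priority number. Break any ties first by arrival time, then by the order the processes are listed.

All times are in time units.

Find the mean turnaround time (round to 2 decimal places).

14.80

Gantt: | D 0-1 | A 1-8 | E 8-15 | C 15-21 | B 21-29 |
Completion: A=8  B=29  C=21  D=1  E=15
Turnaround (C−A): A=8  B=29  C=21  D=1  E=15
Turnaround times: A=8, B=29, C=21, D=1, E=15
Average turnaround = (8+29+21+1+15) / 5 = 74/5 = 14.80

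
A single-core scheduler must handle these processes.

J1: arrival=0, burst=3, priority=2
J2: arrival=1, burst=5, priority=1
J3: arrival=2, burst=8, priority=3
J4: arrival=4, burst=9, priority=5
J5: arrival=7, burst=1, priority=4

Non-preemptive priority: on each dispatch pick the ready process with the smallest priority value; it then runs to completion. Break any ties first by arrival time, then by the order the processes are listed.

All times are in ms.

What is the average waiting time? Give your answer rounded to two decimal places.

6.00

Gantt: | J1 0-3 | J2 3-8 | J3 8-16 | J5 16-17 | J4 17-26 |
Completion: J1=3  J2=8  J3=16  J4=26  J5=17
Waiting times: J1=0, J2=2, J3=6, J4=13, J5=9
Average waiting = (0+2+6+13+9) / 5 = 30/5 = 6.00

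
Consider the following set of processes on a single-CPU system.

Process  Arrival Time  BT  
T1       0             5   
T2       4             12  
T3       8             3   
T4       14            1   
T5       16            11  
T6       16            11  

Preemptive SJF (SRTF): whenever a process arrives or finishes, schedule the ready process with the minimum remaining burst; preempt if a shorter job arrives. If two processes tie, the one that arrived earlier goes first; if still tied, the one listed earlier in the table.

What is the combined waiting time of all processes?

26

Gantt: | T1 0-5 | T2 5-8 | T3 8-11 | T2 11-14 | T4 14-15 | T2 15-21 | T5 21-32 | T6 32-43 |
Completion: T1=5  T2=21  T3=11  T4=15  T5=32  T6=43
Turnaround (C−A): T1=5  T2=17  T3=3  T4=1  T5=16  T6=27
Waiting = turnaround − burst: T1=0, T2=5, T3=0, T4=0, T5=5, T6=16
Total waiting = 0 + 5 + 0 + 0 + 5 + 16 = 26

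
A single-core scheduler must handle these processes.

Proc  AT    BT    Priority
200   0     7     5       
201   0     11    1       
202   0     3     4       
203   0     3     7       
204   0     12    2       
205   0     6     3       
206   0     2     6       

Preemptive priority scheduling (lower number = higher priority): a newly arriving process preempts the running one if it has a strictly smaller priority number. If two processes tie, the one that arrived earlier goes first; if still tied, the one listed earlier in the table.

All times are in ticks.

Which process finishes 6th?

206

Timeline: | 201 0-11 | 204 11-23 | 205 23-29 | 202 29-32 | 200 32-39 | 206 39-41 | 203 41-44 |
Completion: 200=39  201=11  202=32  203=44  204=23  205=29  206=41
Turnaround (C−A): 200=39  201=11  202=32  203=44  204=23  205=29  206=41
Finish order: 201 → 204 → 205 → 202 → 200 → 206 → 203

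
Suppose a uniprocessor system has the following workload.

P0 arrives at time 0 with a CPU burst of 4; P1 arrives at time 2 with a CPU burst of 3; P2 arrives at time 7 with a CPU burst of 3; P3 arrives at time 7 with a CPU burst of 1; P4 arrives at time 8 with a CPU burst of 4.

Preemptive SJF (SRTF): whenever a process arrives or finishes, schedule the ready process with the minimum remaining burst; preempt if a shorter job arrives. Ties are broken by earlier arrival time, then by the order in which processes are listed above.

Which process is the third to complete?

Timeline: | P0 0-4 | P1 4-7 | P3 7-8 | P2 8-11 | P4 11-15 |
Completion: P0=4  P1=7  P2=11  P3=8  P4=15
Finish order: P0 → P1 → P3 → P2 → P4

P3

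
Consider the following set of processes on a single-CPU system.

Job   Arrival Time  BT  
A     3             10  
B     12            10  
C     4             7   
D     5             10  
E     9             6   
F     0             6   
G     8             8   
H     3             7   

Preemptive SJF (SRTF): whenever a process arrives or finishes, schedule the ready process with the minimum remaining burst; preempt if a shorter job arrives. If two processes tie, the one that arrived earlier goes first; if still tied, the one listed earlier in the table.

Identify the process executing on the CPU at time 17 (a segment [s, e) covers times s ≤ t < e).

E

Gantt: | F 0-6 | H 6-13 | E 13-19 | C 19-26 | G 26-34 | A 34-44 | D 44-54 | B 54-64 |
Completion: A=44  B=64  C=26  D=54  E=19  F=6  G=34  H=13
Turnaround (C−A): A=41  B=52  C=22  D=49  E=10  F=6  G=26  H=10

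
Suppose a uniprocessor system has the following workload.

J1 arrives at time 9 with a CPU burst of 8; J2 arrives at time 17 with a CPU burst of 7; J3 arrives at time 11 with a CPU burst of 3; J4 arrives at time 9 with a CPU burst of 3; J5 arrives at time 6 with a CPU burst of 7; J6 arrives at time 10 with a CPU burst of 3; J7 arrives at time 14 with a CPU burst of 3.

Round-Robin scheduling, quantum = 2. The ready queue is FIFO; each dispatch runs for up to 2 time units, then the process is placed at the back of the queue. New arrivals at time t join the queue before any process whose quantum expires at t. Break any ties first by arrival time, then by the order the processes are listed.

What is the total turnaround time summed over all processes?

144

Gantt: | idle 0-6 | J5 6-10 | J1 10-12 | J4 12-14 | J6 14-16 | J5 16-18 | J3 18-20 | J1 20-22 | J7 22-24 | J4 24-25 | J6 25-26 | J2 26-28 | J5 28-29 | J3 29-30 | J1 30-32 | J7 32-33 | J2 33-35 | J1 35-37 | J2 37-40 |
Completion: J1=37  J2=40  J3=30  J4=25  J5=29  J6=26  J7=33
Turnaround (C−A): J1=28  J2=23  J3=19  J4=16  J5=23  J6=16  J7=19
Turnaround = completion − arrival: J1=28, J2=23, J3=19, J4=16, J5=23, J6=16, J7=19
Total turnaround = 28 + 23 + 19 + 16 + 23 + 16 + 19 = 144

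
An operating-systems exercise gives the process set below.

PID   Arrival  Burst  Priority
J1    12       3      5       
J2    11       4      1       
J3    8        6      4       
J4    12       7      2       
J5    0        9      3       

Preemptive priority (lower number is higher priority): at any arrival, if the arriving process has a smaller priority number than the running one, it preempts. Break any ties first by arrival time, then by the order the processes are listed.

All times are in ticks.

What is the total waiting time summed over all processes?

29

Timeline: | J5 0-9 | J3 9-11 | J2 11-15 | J4 15-22 | J3 22-26 | J1 26-29 |
Completion: J1=29  J2=15  J3=26  J4=22  J5=9
Turnaround (C−A): J1=17  J2=4  J3=18  J4=10  J5=9
Waiting = turnaround − burst: J1=14, J2=0, J3=12, J4=3, J5=0
Total waiting = 14 + 0 + 12 + 3 + 0 = 29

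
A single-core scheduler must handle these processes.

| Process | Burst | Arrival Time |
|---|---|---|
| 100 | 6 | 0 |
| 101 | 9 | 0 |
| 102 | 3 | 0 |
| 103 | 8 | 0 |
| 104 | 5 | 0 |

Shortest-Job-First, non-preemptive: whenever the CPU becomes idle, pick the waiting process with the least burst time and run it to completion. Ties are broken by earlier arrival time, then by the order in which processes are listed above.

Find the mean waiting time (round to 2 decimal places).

9.40

Gantt: | 102 0-3 | 104 3-8 | 100 8-14 | 103 14-22 | 101 22-31 |
Completion: 100=14  101=31  102=3  103=22  104=8
Turnaround (C−A): 100=14  101=31  102=3  103=22  104=8
Waiting times: 100=8, 101=22, 102=0, 103=14, 104=3
Average waiting = (8+22+0+14+3) / 5 = 47/5 = 9.40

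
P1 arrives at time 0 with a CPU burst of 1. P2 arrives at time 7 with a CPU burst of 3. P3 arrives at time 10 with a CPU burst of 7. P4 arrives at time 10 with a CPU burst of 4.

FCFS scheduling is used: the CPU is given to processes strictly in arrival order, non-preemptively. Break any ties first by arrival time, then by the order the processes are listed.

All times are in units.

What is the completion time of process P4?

21

Timeline: | P1 0-1 | idle 1-7 | P2 7-10 | P3 10-17 | P4 17-21 |
Completion: P1=1  P2=10  P3=17  P4=21
Turnaround (C−A): P1=1  P2=3  P3=7  P4=11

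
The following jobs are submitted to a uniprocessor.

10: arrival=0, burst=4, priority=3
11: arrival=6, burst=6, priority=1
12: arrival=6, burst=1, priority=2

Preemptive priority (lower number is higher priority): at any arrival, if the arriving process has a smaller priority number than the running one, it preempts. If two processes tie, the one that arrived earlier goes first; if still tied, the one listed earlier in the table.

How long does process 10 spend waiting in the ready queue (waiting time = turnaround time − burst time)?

Schedule: | 10 0-4 | idle 4-6 | 11 6-12 | 12 12-13 |
Completion: 10=4  11=12  12=13
Turnaround (C−A): 10=4  11=6  12=7
Waiting(10) = turnaround − burst = 4 − 4 = 0

0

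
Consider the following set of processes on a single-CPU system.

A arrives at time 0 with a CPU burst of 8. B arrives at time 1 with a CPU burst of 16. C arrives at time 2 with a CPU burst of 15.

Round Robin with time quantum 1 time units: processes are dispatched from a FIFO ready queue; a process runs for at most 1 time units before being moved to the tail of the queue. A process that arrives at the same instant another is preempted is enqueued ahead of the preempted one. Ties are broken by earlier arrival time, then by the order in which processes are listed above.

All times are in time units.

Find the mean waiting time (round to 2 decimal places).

Timeline: | A 0-1 | B 1-2 | A 2-3 | C 3-4 | B 4-5 | A 5-6 | C 6-7 | B 7-8 | A 8-9 | C 9-10 | B 10-11 | A 11-12 | C 12-13 | B 13-14 | A 14-15 | C 15-16 | B 16-17 | A 17-18 | C 18-19 | B 19-20 | A 20-21 | C 21-22 | B 22-23 | C 23-24 | B 24-25 | C 25-26 | B 26-27 | C 27-28 | B 28-29 | C 29-30 | B 30-31 | C 31-32 | B 32-33 | C 33-34 | B 34-35 | C 35-36 | B 36-37 | C 37-38 | B 38-39 |
Completion: A=21  B=39  C=38
Turnaround (C−A): A=21  B=38  C=36
Waiting times: A=13, B=22, C=21
Average waiting = (13+22+21) / 3 = 56/3 = 18.67

18.67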